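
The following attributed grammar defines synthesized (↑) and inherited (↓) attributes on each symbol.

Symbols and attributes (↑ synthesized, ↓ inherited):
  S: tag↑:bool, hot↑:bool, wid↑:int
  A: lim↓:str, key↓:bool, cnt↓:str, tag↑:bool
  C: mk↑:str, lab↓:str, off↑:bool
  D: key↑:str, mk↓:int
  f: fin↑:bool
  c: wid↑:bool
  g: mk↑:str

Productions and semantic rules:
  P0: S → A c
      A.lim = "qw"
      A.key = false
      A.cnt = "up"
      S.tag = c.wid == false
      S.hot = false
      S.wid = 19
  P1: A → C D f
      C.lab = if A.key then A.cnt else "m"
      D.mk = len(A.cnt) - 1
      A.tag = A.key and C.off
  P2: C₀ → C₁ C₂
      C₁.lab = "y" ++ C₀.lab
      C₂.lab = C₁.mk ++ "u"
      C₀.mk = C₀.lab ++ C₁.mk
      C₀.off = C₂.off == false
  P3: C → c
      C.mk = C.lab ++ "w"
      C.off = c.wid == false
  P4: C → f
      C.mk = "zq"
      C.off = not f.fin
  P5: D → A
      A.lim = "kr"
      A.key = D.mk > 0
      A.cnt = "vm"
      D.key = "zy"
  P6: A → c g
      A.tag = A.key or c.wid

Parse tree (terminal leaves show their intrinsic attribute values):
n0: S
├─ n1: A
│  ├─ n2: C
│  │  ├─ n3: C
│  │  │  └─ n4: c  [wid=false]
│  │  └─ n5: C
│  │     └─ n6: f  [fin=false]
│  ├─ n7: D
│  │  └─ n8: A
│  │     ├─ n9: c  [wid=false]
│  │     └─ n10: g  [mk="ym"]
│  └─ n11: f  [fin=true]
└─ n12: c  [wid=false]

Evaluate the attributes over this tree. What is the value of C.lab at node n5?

1. n1.lim = "qw"  ["qw"]
2. n1.key = false  [false]
3. n1.cnt = "up"  ["up"]
4. n2.lab = "m"  [if A.key then A.cnt else "m"]
5. n3.lab = "ym"  ["y" ++ C₀.lab]
6. n4.wid = false  [terminal]
7. n3.mk = "ymw"  [C.lab ++ "w"]
8. n3.off = true  [c.wid == false]
9. n5.lab = "ymwu"  [C₁.mk ++ "u"]
10. n6.fin = false  [terminal]
11. n5.mk = "zq"  ["zq"]
12. n5.off = true  [not f.fin]
13. n2.mk = "mymw"  [C₀.lab ++ C₁.mk]
14. n2.off = false  [C₂.off == false]
15. n7.mk = 1  [len(A.cnt) - 1]
16. n8.lim = "kr"  ["kr"]
17. n8.key = true  [D.mk > 0]
18. n8.cnt = "vm"  ["vm"]
19. n9.wid = false  [terminal]
20. n10.mk = "ym"  [terminal]
21. n8.tag = true  [A.key or c.wid]
22. n7.key = "zy"  ["zy"]
23. n11.fin = true  [terminal]
24. n1.tag = false  [A.key and C.off]
25. n12.wid = false  [terminal]
26. n0.tag = true  [c.wid == false]
27. n0.hot = false  [false]
28. n0.wid = 19  [19]

"ymwu"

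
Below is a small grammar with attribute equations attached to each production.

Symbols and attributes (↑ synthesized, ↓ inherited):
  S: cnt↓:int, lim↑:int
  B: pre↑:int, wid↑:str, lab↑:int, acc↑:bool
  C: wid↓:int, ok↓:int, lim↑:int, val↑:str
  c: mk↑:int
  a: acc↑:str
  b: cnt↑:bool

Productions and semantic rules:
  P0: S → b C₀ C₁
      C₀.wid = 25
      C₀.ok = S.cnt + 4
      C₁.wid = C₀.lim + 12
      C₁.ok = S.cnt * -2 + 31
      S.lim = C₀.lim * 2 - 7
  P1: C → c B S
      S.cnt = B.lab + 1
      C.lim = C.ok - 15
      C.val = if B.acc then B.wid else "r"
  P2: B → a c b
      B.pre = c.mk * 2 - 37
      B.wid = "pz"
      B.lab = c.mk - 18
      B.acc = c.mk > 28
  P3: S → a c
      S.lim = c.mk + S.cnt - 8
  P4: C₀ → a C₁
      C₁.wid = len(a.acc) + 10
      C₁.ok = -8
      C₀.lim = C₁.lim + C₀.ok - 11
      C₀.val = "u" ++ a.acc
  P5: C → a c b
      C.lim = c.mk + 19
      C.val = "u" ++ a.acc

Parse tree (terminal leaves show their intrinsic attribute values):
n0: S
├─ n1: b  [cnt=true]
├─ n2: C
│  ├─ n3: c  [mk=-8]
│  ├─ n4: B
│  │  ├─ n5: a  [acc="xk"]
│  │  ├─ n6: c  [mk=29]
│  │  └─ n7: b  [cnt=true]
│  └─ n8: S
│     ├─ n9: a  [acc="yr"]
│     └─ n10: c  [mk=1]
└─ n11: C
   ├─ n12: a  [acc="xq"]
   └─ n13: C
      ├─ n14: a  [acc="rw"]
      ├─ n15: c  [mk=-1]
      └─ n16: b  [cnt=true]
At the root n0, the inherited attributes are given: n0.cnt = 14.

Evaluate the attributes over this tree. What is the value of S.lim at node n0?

1. n0.cnt = 14  [given at root]
2. n1.cnt = true  [terminal]
3. n2.wid = 25  [25]
4. n2.ok = 18  [S.cnt + 4]
5. n3.mk = -8  [terminal]
6. n5.acc = "xk"  [terminal]
7. n6.mk = 29  [terminal]
8. n7.cnt = true  [terminal]
9. n4.pre = 21  [c.mk * 2 - 37]
10. n4.wid = "pz"  ["pz"]
11. n4.lab = 11  [c.mk - 18]
12. n4.acc = true  [c.mk > 28]
13. n8.cnt = 12  [B.lab + 1]
14. n9.acc = "yr"  [terminal]
15. n10.mk = 1  [terminal]
16. n8.lim = 5  [c.mk + S.cnt - 8]
17. n2.lim = 3  [C.ok - 15]
18. n2.val = "pz"  [if B.acc then B.wid else "r"]
19. n11.wid = 15  [C₀.lim + 12]
20. n11.ok = 3  [S.cnt * -2 + 31]
21. n12.acc = "xq"  [terminal]
22. n13.wid = 12  [len(a.acc) + 10]
23. n13.ok = -8  [-8]
24. n14.acc = "rw"  [terminal]
25. n15.mk = -1  [terminal]
26. n16.cnt = true  [terminal]
27. n13.lim = 18  [c.mk + 19]
28. n13.val = "urw"  ["u" ++ a.acc]
29. n11.lim = 10  [C₁.lim + C₀.ok - 11]
30. n11.val = "uxq"  ["u" ++ a.acc]
31. n0.lim = -1  [C₀.lim * 2 - 7]

-1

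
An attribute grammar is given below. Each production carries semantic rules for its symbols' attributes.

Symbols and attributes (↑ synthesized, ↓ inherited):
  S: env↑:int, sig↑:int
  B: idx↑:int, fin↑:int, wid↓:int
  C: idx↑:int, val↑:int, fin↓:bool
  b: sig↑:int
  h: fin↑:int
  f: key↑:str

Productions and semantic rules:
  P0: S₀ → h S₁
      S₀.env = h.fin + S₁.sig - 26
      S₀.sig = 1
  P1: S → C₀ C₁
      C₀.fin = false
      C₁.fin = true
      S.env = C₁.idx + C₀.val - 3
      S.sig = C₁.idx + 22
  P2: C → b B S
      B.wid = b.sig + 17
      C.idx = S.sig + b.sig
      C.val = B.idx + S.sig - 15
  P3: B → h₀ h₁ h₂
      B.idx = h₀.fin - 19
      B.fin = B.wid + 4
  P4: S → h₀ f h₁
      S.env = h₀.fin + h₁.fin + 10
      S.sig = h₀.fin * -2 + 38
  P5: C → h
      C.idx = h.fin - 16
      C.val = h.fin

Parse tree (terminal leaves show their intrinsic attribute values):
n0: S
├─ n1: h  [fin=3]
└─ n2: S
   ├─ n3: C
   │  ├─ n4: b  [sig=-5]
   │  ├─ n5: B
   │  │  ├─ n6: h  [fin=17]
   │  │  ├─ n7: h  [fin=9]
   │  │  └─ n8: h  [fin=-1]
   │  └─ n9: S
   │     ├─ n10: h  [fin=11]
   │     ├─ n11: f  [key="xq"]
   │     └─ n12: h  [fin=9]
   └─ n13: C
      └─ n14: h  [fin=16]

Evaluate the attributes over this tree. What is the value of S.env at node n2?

1. n1.fin = 3  [terminal]
2. n3.fin = false  [false]
3. n4.sig = -5  [terminal]
4. n5.wid = 12  [b.sig + 17]
5. n6.fin = 17  [terminal]
6. n7.fin = 9  [terminal]
7. n8.fin = -1  [terminal]
8. n5.idx = -2  [h₀.fin - 19]
9. n5.fin = 16  [B.wid + 4]
10. n10.fin = 11  [terminal]
11. n11.key = "xq"  [terminal]
12. n12.fin = 9  [terminal]
13. n9.env = 30  [h₀.fin + h₁.fin + 10]
14. n9.sig = 16  [h₀.fin * -2 + 38]
15. n3.idx = 11  [S.sig + b.sig]
16. n3.val = -1  [B.idx + S.sig - 15]
17. n13.fin = true  [true]
18. n14.fin = 16  [terminal]
19. n13.idx = 0  [h.fin - 16]
20. n13.val = 16  [h.fin]
21. n2.env = -4  [C₁.idx + C₀.val - 3]
22. n2.sig = 22  [C₁.idx + 22]
23. n0.env = -1  [h.fin + S₁.sig - 26]
24. n0.sig = 1  [1]

-4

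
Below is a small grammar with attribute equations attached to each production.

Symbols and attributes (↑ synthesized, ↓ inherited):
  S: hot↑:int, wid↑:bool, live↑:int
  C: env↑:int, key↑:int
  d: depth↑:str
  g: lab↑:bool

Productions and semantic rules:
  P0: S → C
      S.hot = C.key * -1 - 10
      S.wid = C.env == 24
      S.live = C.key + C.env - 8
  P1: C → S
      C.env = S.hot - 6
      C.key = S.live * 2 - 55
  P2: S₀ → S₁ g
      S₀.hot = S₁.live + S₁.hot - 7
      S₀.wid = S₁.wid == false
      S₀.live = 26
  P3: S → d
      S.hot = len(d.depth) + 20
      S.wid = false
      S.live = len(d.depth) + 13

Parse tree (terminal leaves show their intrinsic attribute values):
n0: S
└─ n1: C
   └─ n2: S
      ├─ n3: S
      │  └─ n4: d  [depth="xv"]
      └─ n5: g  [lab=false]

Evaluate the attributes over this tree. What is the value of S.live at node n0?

1. n4.depth = "xv"  [terminal]
2. n3.hot = 22  [len(d.depth) + 20]
3. n3.wid = false  [false]
4. n3.live = 15  [len(d.depth) + 13]
5. n5.lab = false  [terminal]
6. n2.hot = 30  [S₁.live + S₁.hot - 7]
7. n2.wid = true  [S₁.wid == false]
8. n2.live = 26  [26]
9. n1.env = 24  [S.hot - 6]
10. n1.key = -3  [S.live * 2 - 55]
11. n0.hot = -7  [C.key * -1 - 10]
12. n0.wid = true  [C.env == 24]
13. n0.live = 13  [C.key + C.env - 8]

13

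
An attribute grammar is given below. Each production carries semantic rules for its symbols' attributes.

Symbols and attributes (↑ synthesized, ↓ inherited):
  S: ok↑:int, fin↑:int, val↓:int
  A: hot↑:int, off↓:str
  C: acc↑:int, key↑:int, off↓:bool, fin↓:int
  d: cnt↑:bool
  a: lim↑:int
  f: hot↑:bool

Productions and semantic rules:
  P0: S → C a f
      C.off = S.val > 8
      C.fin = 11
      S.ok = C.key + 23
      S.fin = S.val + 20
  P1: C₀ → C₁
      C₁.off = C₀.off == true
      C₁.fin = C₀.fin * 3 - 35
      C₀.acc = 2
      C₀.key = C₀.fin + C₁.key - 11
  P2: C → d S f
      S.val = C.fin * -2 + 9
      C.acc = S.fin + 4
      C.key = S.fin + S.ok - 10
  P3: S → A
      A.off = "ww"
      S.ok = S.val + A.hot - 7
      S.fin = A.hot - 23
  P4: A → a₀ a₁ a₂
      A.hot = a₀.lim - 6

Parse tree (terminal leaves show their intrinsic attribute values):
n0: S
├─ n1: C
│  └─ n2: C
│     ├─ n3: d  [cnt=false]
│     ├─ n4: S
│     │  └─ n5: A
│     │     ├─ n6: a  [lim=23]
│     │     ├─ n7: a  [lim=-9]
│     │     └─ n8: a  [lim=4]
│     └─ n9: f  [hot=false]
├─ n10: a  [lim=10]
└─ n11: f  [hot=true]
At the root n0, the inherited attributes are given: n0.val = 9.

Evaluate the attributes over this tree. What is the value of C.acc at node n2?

1. n0.val = 9  [given at root]
2. n1.off = true  [S.val > 8]
3. n1.fin = 11  [11]
4. n2.off = true  [C₀.off == true]
5. n2.fin = -2  [C₀.fin * 3 - 35]
6. n3.cnt = false  [terminal]
7. n4.val = 13  [C.fin * -2 + 9]
8. n5.off = "ww"  ["ww"]
9. n6.lim = 23  [terminal]
10. n7.lim = -9  [terminal]
11. n8.lim = 4  [terminal]
12. n5.hot = 17  [a₀.lim - 6]
13. n4.ok = 23  [S.val + A.hot - 7]
14. n4.fin = -6  [A.hot - 23]
15. n9.hot = false  [terminal]
16. n2.acc = -2  [S.fin + 4]
17. n2.key = 7  [S.fin + S.ok - 10]
18. n1.acc = 2  [2]
19. n1.key = 7  [C₀.fin + C₁.key - 11]
20. n10.lim = 10  [terminal]
21. n11.hot = true  [terminal]
22. n0.ok = 30  [C.key + 23]
23. n0.fin = 29  [S.val + 20]

-2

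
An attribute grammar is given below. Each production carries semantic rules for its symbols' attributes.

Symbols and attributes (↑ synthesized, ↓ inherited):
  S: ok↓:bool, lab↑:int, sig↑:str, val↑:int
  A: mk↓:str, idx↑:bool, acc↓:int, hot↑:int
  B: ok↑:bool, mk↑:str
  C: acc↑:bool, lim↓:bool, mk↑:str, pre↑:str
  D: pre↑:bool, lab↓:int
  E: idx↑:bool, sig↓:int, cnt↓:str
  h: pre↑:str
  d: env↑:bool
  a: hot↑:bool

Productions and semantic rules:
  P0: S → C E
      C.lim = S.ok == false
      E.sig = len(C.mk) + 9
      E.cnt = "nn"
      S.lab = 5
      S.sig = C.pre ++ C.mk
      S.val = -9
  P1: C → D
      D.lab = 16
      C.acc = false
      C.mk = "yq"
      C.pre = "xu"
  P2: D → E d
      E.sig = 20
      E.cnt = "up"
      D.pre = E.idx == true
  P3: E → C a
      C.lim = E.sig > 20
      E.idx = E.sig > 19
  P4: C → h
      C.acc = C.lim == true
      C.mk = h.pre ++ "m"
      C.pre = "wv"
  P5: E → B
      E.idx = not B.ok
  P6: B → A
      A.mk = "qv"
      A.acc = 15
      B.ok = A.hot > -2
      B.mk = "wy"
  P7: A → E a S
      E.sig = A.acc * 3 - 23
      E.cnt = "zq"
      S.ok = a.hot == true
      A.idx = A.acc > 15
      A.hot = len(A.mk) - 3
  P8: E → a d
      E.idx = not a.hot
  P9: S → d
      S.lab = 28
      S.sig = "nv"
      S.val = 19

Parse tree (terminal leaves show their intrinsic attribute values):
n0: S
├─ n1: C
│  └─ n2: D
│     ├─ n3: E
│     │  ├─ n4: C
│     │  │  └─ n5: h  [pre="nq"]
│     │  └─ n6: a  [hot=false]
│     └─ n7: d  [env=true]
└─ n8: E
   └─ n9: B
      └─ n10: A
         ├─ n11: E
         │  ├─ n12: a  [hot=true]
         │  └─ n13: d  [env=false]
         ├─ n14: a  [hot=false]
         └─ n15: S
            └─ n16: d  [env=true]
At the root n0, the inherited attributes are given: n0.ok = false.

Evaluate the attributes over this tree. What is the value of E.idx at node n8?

false

1. n0.ok = false  [given at root]
2. n1.lim = true  [S.ok == false]
3. n2.lab = 16  [16]
4. n3.sig = 20  [20]
5. n3.cnt = "up"  ["up"]
6. n4.lim = false  [E.sig > 20]
7. n5.pre = "nq"  [terminal]
8. n4.acc = false  [C.lim == true]
9. n4.mk = "nqm"  [h.pre ++ "m"]
10. n4.pre = "wv"  ["wv"]
11. n6.hot = false  [terminal]
12. n3.idx = true  [E.sig > 19]
13. n7.env = true  [terminal]
14. n2.pre = true  [E.idx == true]
15. n1.acc = false  [false]
16. n1.mk = "yq"  ["yq"]
17. n1.pre = "xu"  ["xu"]
18. n8.sig = 11  [len(C.mk) + 9]
19. n8.cnt = "nn"  ["nn"]
20. n10.mk = "qv"  ["qv"]
21. n10.acc = 15  [15]
22. n11.sig = 22  [A.acc * 3 - 23]
23. n11.cnt = "zq"  ["zq"]
24. n12.hot = true  [terminal]
25. n13.env = false  [terminal]
26. n11.idx = false  [not a.hot]
27. n14.hot = false  [terminal]
28. n15.ok = false  [a.hot == true]
29. n16.env = true  [terminal]
30. n15.lab = 28  [28]
31. n15.sig = "nv"  ["nv"]
32. n15.val = 19  [19]
33. n10.idx = false  [A.acc > 15]
34. n10.hot = -1  [len(A.mk) - 3]
35. n9.ok = true  [A.hot > -2]
36. n9.mk = "wy"  ["wy"]
37. n8.idx = false  [not B.ok]
38. n0.lab = 5  [5]
39. n0.sig = "xuyq"  [C.pre ++ C.mk]
40. n0.val = -9  [-9]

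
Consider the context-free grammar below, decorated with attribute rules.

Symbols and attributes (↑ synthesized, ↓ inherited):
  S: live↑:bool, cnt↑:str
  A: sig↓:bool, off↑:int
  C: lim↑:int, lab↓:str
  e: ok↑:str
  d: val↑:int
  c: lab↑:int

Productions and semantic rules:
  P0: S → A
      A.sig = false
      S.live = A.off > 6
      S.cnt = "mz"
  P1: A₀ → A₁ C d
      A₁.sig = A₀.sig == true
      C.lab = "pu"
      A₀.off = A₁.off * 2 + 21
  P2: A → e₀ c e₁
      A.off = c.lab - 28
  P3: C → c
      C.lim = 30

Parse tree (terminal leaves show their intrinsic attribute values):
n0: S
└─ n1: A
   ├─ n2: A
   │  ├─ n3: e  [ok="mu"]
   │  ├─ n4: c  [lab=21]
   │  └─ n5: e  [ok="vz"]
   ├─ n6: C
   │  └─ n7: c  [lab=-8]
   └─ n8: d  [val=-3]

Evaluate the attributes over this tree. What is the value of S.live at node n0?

1. n1.sig = false  [false]
2. n2.sig = false  [A₀.sig == true]
3. n3.ok = "mu"  [terminal]
4. n4.lab = 21  [terminal]
5. n5.ok = "vz"  [terminal]
6. n2.off = -7  [c.lab - 28]
7. n6.lab = "pu"  ["pu"]
8. n7.lab = -8  [terminal]
9. n6.lim = 30  [30]
10. n8.val = -3  [terminal]
11. n1.off = 7  [A₁.off * 2 + 21]
12. n0.live = true  [A.off > 6]
13. n0.cnt = "mz"  ["mz"]

true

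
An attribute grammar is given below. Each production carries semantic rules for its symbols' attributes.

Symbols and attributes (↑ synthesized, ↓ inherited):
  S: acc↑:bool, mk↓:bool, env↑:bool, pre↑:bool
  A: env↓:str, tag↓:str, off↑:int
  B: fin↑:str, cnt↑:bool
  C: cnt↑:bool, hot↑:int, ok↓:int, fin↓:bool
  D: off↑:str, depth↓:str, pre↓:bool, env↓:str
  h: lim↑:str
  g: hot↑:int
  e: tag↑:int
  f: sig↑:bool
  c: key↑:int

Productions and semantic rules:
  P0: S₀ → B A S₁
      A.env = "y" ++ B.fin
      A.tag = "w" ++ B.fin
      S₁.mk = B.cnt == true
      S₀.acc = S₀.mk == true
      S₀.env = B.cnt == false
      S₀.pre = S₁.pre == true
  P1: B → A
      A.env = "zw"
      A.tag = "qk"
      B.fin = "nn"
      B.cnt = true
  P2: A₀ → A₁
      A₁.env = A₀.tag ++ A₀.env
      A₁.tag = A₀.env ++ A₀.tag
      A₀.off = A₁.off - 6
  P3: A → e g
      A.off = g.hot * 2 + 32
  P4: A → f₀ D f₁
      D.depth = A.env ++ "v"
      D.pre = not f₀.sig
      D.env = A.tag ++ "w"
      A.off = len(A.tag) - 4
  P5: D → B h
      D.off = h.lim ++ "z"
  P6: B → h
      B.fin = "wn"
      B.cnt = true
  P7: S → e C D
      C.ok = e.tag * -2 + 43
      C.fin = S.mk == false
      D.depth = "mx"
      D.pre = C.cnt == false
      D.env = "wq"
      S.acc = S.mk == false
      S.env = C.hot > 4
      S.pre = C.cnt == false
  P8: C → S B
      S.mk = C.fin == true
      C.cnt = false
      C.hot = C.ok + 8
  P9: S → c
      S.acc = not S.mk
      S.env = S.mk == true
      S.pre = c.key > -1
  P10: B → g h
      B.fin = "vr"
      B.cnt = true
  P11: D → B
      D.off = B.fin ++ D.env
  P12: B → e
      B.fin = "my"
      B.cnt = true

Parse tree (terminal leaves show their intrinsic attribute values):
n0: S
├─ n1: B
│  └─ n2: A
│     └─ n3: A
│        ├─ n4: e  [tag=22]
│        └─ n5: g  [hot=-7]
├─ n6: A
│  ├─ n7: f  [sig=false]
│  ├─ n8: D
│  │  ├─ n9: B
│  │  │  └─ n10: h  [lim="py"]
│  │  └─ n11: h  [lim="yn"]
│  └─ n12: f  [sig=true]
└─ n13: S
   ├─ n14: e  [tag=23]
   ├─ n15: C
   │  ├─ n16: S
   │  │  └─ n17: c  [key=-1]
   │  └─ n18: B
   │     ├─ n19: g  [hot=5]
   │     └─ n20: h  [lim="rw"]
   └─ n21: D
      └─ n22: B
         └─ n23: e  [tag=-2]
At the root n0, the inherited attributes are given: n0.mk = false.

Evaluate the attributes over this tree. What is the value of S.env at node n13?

true

1. n0.mk = false  [given at root]
2. n2.env = "zw"  ["zw"]
3. n2.tag = "qk"  ["qk"]
4. n3.env = "qkzw"  [A₀.tag ++ A₀.env]
5. n3.tag = "zwqk"  [A₀.env ++ A₀.tag]
6. n4.tag = 22  [terminal]
7. n5.hot = -7  [terminal]
8. n3.off = 18  [g.hot * 2 + 32]
9. n2.off = 12  [A₁.off - 6]
10. n1.fin = "nn"  ["nn"]
11. n1.cnt = true  [true]
12. n6.env = "ynn"  ["y" ++ B.fin]
13. n6.tag = "wnn"  ["w" ++ B.fin]
14. n7.sig = false  [terminal]
15. n8.depth = "ynnv"  [A.env ++ "v"]
16. n8.pre = true  [not f₀.sig]
17. n8.env = "wnnw"  [A.tag ++ "w"]
18. n10.lim = "py"  [terminal]
19. n9.fin = "wn"  ["wn"]
20. n9.cnt = true  [true]
21. n11.lim = "yn"  [terminal]
22. n8.off = "ynz"  [h.lim ++ "z"]
23. n12.sig = true  [terminal]
24. n6.off = -1  [len(A.tag) - 4]
25. n13.mk = true  [B.cnt == true]
26. n14.tag = 23  [terminal]
27. n15.ok = -3  [e.tag * -2 + 43]
28. n15.fin = false  [S.mk == false]
29. n16.mk = false  [C.fin == true]
30. n17.key = -1  [terminal]
31. n16.acc = true  [not S.mk]
32. n16.env = false  [S.mk == true]
33. n16.pre = false  [c.key > -1]
34. n19.hot = 5  [terminal]
35. n20.lim = "rw"  [terminal]
36. n18.fin = "vr"  ["vr"]
37. n18.cnt = true  [true]
38. n15.cnt = false  [false]
39. n15.hot = 5  [C.ok + 8]
40. n21.depth = "mx"  ["mx"]
41. n21.pre = true  [C.cnt == false]
42. n21.env = "wq"  ["wq"]
43. n23.tag = -2  [terminal]
44. n22.fin = "my"  ["my"]
45. n22.cnt = true  [true]
46. n21.off = "mywq"  [B.fin ++ D.env]
47. n13.acc = false  [S.mk == false]
48. n13.env = true  [C.hot > 4]
49. n13.pre = true  [C.cnt == false]
50. n0.acc = false  [S₀.mk == true]
51. n0.env = false  [B.cnt == false]
52. n0.pre = true  [S₁.pre == true]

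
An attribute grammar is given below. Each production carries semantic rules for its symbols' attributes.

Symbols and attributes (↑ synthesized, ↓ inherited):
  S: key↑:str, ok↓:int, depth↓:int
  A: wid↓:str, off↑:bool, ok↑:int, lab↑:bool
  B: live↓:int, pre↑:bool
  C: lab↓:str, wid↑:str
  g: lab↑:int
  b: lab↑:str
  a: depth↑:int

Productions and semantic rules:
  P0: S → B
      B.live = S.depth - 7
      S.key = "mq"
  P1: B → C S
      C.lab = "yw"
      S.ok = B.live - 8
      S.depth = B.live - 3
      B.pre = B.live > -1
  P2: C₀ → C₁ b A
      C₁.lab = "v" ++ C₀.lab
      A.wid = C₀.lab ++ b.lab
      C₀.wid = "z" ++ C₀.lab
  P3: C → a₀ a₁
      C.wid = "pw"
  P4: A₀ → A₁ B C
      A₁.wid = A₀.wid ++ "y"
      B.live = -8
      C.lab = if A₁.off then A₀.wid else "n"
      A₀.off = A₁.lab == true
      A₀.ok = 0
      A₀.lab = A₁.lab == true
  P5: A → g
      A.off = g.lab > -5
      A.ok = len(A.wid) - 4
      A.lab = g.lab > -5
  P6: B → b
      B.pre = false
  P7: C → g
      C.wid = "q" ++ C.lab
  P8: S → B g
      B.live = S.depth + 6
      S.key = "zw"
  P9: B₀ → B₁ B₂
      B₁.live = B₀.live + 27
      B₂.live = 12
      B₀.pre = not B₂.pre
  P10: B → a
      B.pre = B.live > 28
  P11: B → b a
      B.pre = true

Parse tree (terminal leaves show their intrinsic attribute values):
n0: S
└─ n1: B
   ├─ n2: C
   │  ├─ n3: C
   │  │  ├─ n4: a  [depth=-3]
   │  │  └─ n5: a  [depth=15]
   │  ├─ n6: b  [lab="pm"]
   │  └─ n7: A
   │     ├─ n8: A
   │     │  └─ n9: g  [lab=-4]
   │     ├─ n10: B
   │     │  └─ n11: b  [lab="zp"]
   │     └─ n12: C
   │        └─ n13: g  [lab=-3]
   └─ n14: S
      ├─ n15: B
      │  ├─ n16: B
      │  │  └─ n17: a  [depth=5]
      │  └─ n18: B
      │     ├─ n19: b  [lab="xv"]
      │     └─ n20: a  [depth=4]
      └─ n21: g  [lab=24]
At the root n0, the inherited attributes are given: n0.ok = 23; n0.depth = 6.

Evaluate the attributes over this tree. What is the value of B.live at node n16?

1. n0.ok = 23  [given at root]
2. n0.depth = 6  [given at root]
3. n1.live = -1  [S.depth - 7]
4. n2.lab = "yw"  ["yw"]
5. n3.lab = "vyw"  ["v" ++ C₀.lab]
6. n4.depth = -3  [terminal]
7. n5.depth = 15  [terminal]
8. n3.wid = "pw"  ["pw"]
9. n6.lab = "pm"  [terminal]
10. n7.wid = "ywpm"  [C₀.lab ++ b.lab]
11. n8.wid = "ywpmy"  [A₀.wid ++ "y"]
12. n9.lab = -4  [terminal]
13. n8.off = true  [g.lab > -5]
14. n8.ok = 1  [len(A.wid) - 4]
15. n8.lab = true  [g.lab > -5]
16. n10.live = -8  [-8]
17. n11.lab = "zp"  [terminal]
18. n10.pre = false  [false]
19. n12.lab = "ywpm"  [if A₁.off then A₀.wid else "n"]
20. n13.lab = -3  [terminal]
21. n12.wid = "qywpm"  ["q" ++ C.lab]
22. n7.off = true  [A₁.lab == true]
23. n7.ok = 0  [0]
24. n7.lab = true  [A₁.lab == true]
25. n2.wid = "zyw"  ["z" ++ C₀.lab]
26. n14.ok = -9  [B.live - 8]
27. n14.depth = -4  [B.live - 3]
28. n15.live = 2  [S.depth + 6]
29. n16.live = 29  [B₀.live + 27]
30. n17.depth = 5  [terminal]
31. n16.pre = true  [B.live > 28]
32. n18.live = 12  [12]
33. n19.lab = "xv"  [terminal]
34. n20.depth = 4  [terminal]
35. n18.pre = true  [true]
36. n15.pre = false  [not B₂.pre]
37. n21.lab = 24  [terminal]
38. n14.key = "zw"  ["zw"]
39. n1.pre = false  [B.live > -1]
40. n0.key = "mq"  ["mq"]

29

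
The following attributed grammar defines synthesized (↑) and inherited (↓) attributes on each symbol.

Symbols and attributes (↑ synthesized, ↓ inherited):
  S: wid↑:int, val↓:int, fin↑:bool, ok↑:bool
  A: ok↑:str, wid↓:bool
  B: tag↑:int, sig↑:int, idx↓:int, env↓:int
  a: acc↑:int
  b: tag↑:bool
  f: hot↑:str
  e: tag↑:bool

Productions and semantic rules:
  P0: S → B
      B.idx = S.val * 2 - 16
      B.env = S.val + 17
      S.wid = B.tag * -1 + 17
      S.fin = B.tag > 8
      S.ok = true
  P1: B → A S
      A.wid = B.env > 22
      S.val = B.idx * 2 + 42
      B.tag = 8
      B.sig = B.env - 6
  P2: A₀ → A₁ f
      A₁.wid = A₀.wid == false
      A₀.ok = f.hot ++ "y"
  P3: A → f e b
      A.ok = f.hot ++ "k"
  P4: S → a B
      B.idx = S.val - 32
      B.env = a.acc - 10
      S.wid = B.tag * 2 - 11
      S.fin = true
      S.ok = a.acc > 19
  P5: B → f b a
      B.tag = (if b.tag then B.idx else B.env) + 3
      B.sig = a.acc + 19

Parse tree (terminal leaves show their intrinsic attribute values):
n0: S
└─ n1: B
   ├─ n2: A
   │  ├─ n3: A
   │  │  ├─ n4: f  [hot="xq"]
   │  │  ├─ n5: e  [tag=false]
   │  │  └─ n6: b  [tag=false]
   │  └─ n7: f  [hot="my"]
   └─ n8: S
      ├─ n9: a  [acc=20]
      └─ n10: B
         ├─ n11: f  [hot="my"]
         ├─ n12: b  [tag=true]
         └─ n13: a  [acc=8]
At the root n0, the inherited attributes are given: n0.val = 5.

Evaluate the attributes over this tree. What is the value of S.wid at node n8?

-9

1. n0.val = 5  [given at root]
2. n1.idx = -6  [S.val * 2 - 16]
3. n1.env = 22  [S.val + 17]
4. n2.wid = false  [B.env > 22]
5. n3.wid = true  [A₀.wid == false]
6. n4.hot = "xq"  [terminal]
7. n5.tag = false  [terminal]
8. n6.tag = false  [terminal]
9. n3.ok = "xqk"  [f.hot ++ "k"]
10. n7.hot = "my"  [terminal]
11. n2.ok = "myy"  [f.hot ++ "y"]
12. n8.val = 30  [B.idx * 2 + 42]
13. n9.acc = 20  [terminal]
14. n10.idx = -2  [S.val - 32]
15. n10.env = 10  [a.acc - 10]
16. n11.hot = "my"  [terminal]
17. n12.tag = true  [terminal]
18. n13.acc = 8  [terminal]
19. n10.tag = 1  [(if b.tag then B.idx else B.env) + 3]
20. n10.sig = 27  [a.acc + 19]
21. n8.wid = -9  [B.tag * 2 - 11]
22. n8.fin = true  [true]
23. n8.ok = true  [a.acc > 19]
24. n1.tag = 8  [8]
25. n1.sig = 16  [B.env - 6]
26. n0.wid = 9  [B.tag * -1 + 17]
27. n0.fin = false  [B.tag > 8]
28. n0.ok = true  [true]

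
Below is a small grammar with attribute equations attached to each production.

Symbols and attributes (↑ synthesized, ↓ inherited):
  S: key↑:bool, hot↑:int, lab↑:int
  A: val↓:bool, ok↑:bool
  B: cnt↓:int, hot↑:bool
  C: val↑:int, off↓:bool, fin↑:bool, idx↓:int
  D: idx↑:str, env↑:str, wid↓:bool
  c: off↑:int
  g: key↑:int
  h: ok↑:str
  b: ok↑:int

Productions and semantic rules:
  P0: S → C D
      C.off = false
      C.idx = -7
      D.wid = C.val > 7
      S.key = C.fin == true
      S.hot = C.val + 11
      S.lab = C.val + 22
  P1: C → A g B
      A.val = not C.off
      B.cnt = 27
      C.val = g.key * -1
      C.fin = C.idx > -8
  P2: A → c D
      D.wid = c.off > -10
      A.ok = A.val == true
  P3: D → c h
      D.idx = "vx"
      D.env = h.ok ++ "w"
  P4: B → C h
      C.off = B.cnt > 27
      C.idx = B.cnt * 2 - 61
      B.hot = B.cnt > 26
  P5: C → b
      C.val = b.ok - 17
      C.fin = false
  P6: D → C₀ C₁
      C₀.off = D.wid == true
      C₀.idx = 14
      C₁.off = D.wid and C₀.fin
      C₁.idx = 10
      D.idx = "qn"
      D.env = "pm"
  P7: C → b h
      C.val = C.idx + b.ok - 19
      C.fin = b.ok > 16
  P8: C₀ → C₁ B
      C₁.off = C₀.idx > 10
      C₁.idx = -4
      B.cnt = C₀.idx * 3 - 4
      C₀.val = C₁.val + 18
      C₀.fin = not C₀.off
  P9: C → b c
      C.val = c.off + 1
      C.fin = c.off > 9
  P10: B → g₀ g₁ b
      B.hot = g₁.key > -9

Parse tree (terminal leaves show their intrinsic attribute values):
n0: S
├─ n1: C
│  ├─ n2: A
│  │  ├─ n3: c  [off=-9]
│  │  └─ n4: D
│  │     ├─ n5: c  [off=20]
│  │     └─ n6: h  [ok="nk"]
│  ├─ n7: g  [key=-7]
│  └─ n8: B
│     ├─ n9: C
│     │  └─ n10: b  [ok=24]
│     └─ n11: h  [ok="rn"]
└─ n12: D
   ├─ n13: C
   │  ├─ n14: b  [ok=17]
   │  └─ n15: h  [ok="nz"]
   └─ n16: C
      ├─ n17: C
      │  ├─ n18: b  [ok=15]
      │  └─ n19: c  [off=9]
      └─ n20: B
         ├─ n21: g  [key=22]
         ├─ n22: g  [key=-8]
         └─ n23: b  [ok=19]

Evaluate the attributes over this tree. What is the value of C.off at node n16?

1. n1.off = false  [false]
2. n1.idx = -7  [-7]
3. n2.val = true  [not C.off]
4. n3.off = -9  [terminal]
5. n4.wid = true  [c.off > -10]
6. n5.off = 20  [terminal]
7. n6.ok = "nk"  [terminal]
8. n4.idx = "vx"  ["vx"]
9. n4.env = "nkw"  [h.ok ++ "w"]
10. n2.ok = true  [A.val == true]
11. n7.key = -7  [terminal]
12. n8.cnt = 27  [27]
13. n9.off = false  [B.cnt > 27]
14. n9.idx = -7  [B.cnt * 2 - 61]
15. n10.ok = 24  [terminal]
16. n9.val = 7  [b.ok - 17]
17. n9.fin = false  [false]
18. n11.ok = "rn"  [terminal]
19. n8.hot = true  [B.cnt > 26]
20. n1.val = 7  [g.key * -1]
21. n1.fin = true  [C.idx > -8]
22. n12.wid = false  [C.val > 7]
23. n13.off = false  [D.wid == true]
24. n13.idx = 14  [14]
25. n14.ok = 17  [terminal]
26. n15.ok = "nz"  [terminal]
27. n13.val = 12  [C.idx + b.ok - 19]
28. n13.fin = true  [b.ok > 16]
29. n16.off = false  [D.wid and C₀.fin]
30. n16.idx = 10  [10]
31. n17.off = false  [C₀.idx > 10]
32. n17.idx = -4  [-4]
33. n18.ok = 15  [terminal]
34. n19.off = 9  [terminal]
35. n17.val = 10  [c.off + 1]
36. n17.fin = false  [c.off > 9]
37. n20.cnt = 26  [C₀.idx * 3 - 4]
38. n21.key = 22  [terminal]
39. n22.key = -8  [terminal]
40. n23.ok = 19  [terminal]
41. n20.hot = true  [g₁.key > -9]
42. n16.val = 28  [C₁.val + 18]
43. n16.fin = true  [not C₀.off]
44. n12.idx = "qn"  ["qn"]
45. n12.env = "pm"  ["pm"]
46. n0.key = true  [C.fin == true]
47. n0.hot = 18  [C.val + 11]
48. n0.lab = 29  [C.val + 22]

false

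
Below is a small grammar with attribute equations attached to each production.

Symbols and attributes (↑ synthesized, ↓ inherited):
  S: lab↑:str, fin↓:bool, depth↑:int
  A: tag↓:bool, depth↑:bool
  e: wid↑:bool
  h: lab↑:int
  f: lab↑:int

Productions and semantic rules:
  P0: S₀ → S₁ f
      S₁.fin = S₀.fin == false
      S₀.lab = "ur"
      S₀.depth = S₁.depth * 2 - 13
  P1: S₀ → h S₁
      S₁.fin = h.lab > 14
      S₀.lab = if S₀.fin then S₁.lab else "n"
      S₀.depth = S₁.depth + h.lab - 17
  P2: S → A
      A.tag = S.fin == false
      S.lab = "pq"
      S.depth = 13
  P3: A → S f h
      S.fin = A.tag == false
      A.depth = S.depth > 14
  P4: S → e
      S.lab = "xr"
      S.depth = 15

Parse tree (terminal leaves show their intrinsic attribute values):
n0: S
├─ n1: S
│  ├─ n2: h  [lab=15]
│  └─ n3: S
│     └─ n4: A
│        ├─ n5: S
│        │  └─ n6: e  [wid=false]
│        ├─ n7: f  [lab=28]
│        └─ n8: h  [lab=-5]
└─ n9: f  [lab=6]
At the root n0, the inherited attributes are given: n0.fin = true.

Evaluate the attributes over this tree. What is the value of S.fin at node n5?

1. n0.fin = true  [given at root]
2. n1.fin = false  [S₀.fin == false]
3. n2.lab = 15  [terminal]
4. n3.fin = true  [h.lab > 14]
5. n4.tag = false  [S.fin == false]
6. n5.fin = true  [A.tag == false]
7. n6.wid = false  [terminal]
8. n5.lab = "xr"  ["xr"]
9. n5.depth = 15  [15]
10. n7.lab = 28  [terminal]
11. n8.lab = -5  [terminal]
12. n4.depth = true  [S.depth > 14]
13. n3.lab = "pq"  ["pq"]
14. n3.depth = 13  [13]
15. n1.lab = "n"  [if S₀.fin then S₁.lab else "n"]
16. n1.depth = 11  [S₁.depth + h.lab - 17]
17. n9.lab = 6  [terminal]
18. n0.lab = "ur"  ["ur"]
19. n0.depth = 9  [S₁.depth * 2 - 13]

true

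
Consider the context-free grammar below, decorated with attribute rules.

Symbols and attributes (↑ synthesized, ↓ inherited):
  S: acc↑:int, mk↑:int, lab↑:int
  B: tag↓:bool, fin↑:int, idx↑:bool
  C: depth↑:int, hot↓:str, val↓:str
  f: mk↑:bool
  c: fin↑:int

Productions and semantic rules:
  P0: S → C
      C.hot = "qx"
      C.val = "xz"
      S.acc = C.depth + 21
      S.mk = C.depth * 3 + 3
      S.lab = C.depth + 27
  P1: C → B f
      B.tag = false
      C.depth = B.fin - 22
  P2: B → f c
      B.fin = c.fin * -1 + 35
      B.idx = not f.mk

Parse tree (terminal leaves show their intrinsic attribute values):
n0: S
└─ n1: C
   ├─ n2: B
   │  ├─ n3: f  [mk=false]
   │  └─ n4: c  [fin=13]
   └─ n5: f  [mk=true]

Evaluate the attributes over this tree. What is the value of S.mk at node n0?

3

1. n1.hot = "qx"  ["qx"]
2. n1.val = "xz"  ["xz"]
3. n2.tag = false  [false]
4. n3.mk = false  [terminal]
5. n4.fin = 13  [terminal]
6. n2.fin = 22  [c.fin * -1 + 35]
7. n2.idx = true  [not f.mk]
8. n5.mk = true  [terminal]
9. n1.depth = 0  [B.fin - 22]
10. n0.acc = 21  [C.depth + 21]
11. n0.mk = 3  [C.depth * 3 + 3]
12. n0.lab = 27  [C.depth + 27]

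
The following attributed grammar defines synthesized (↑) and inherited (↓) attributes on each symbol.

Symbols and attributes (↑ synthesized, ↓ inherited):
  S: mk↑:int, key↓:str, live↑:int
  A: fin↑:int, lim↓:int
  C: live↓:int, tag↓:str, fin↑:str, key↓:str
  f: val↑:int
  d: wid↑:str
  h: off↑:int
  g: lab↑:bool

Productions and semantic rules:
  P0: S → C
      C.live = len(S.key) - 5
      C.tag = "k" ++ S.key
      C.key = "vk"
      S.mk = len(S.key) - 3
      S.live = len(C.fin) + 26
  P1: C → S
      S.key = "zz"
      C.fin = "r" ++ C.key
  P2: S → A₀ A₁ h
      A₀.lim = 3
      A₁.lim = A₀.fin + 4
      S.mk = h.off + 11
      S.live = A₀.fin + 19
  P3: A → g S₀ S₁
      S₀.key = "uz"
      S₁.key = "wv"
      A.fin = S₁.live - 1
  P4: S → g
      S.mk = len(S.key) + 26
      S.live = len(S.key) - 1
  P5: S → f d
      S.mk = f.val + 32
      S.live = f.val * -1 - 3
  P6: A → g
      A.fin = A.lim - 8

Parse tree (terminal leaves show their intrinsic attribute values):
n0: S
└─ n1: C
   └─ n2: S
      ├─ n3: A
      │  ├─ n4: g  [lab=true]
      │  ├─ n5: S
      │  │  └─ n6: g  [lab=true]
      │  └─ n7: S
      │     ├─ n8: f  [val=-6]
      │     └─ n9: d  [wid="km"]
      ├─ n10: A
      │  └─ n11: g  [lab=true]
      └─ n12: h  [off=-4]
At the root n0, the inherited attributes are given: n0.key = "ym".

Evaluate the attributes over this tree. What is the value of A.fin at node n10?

-2

1. n0.key = "ym"  [given at root]
2. n1.live = -3  [len(S.key) - 5]
3. n1.tag = "kym"  ["k" ++ S.key]
4. n1.key = "vk"  ["vk"]
5. n2.key = "zz"  ["zz"]
6. n3.lim = 3  [3]
7. n4.lab = true  [terminal]
8. n5.key = "uz"  ["uz"]
9. n6.lab = true  [terminal]
10. n5.mk = 28  [len(S.key) + 26]
11. n5.live = 1  [len(S.key) - 1]
12. n7.key = "wv"  ["wv"]
13. n8.val = -6  [terminal]
14. n9.wid = "km"  [terminal]
15. n7.mk = 26  [f.val + 32]
16. n7.live = 3  [f.val * -1 - 3]
17. n3.fin = 2  [S₁.live - 1]
18. n10.lim = 6  [A₀.fin + 4]
19. n11.lab = true  [terminal]
20. n10.fin = -2  [A.lim - 8]
21. n12.off = -4  [terminal]
22. n2.mk = 7  [h.off + 11]
23. n2.live = 21  [A₀.fin + 19]
24. n1.fin = "rvk"  ["r" ++ C.key]
25. n0.mk = -1  [len(S.key) - 3]
26. n0.live = 29  [len(C.fin) + 26]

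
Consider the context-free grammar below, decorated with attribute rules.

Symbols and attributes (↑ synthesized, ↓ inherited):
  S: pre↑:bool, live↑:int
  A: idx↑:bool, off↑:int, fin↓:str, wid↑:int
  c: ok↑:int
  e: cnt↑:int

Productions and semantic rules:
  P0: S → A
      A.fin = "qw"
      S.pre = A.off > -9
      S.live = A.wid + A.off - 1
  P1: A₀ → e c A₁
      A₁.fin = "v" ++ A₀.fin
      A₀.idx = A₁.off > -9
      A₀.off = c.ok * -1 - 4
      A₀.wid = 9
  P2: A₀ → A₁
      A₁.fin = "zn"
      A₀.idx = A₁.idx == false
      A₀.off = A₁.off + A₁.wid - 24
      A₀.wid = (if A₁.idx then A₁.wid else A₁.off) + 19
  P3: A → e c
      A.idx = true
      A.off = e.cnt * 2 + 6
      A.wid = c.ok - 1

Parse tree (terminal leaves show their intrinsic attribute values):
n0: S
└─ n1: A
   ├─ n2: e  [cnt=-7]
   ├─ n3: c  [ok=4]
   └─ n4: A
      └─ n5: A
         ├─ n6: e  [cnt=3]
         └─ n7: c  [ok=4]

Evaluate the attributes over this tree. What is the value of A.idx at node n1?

false

1. n1.fin = "qw"  ["qw"]
2. n2.cnt = -7  [terminal]
3. n3.ok = 4  [terminal]
4. n4.fin = "vqw"  ["v" ++ A₀.fin]
5. n5.fin = "zn"  ["zn"]
6. n6.cnt = 3  [terminal]
7. n7.ok = 4  [terminal]
8. n5.idx = true  [true]
9. n5.off = 12  [e.cnt * 2 + 6]
10. n5.wid = 3  [c.ok - 1]
11. n4.idx = false  [A₁.idx == false]
12. n4.off = -9  [A₁.off + A₁.wid - 24]
13. n4.wid = 22  [(if A₁.idx then A₁.wid else A₁.off) + 19]
14. n1.idx = false  [A₁.off > -9]
15. n1.off = -8  [c.ok * -1 - 4]
16. n1.wid = 9  [9]
17. n0.pre = true  [A.off > -9]
18. n0.live = 0  [A.wid + A.off - 1]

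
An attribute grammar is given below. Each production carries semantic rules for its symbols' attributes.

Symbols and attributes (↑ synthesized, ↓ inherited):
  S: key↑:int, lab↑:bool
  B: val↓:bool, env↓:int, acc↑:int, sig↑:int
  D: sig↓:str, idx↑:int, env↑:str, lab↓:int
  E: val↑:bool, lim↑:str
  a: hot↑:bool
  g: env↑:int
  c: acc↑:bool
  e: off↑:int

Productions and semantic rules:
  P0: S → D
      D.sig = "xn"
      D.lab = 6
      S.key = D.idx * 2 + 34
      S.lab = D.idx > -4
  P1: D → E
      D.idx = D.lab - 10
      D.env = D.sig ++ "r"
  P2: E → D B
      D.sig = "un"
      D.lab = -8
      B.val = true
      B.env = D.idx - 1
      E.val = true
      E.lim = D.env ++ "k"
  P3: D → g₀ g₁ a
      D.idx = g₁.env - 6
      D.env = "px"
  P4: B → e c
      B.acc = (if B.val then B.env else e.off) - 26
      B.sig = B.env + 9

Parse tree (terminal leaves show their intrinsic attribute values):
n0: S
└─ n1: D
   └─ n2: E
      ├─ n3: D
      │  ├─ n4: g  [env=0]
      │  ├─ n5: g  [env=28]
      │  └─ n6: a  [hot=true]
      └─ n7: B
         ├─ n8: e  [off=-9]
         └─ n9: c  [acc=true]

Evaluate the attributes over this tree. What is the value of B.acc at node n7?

-5

1. n1.sig = "xn"  ["xn"]
2. n1.lab = 6  [6]
3. n3.sig = "un"  ["un"]
4. n3.lab = -8  [-8]
5. n4.env = 0  [terminal]
6. n5.env = 28  [terminal]
7. n6.hot = true  [terminal]
8. n3.idx = 22  [g₁.env - 6]
9. n3.env = "px"  ["px"]
10. n7.val = true  [true]
11. n7.env = 21  [D.idx - 1]
12. n8.off = -9  [terminal]
13. n9.acc = true  [terminal]
14. n7.acc = -5  [(if B.val then B.env else e.off) - 26]
15. n7.sig = 30  [B.env + 9]
16. n2.val = true  [true]
17. n2.lim = "pxk"  [D.env ++ "k"]
18. n1.idx = -4  [D.lab - 10]
19. n1.env = "xnr"  [D.sig ++ "r"]
20. n0.key = 26  [D.idx * 2 + 34]
21. n0.lab = false  [D.idx > -4]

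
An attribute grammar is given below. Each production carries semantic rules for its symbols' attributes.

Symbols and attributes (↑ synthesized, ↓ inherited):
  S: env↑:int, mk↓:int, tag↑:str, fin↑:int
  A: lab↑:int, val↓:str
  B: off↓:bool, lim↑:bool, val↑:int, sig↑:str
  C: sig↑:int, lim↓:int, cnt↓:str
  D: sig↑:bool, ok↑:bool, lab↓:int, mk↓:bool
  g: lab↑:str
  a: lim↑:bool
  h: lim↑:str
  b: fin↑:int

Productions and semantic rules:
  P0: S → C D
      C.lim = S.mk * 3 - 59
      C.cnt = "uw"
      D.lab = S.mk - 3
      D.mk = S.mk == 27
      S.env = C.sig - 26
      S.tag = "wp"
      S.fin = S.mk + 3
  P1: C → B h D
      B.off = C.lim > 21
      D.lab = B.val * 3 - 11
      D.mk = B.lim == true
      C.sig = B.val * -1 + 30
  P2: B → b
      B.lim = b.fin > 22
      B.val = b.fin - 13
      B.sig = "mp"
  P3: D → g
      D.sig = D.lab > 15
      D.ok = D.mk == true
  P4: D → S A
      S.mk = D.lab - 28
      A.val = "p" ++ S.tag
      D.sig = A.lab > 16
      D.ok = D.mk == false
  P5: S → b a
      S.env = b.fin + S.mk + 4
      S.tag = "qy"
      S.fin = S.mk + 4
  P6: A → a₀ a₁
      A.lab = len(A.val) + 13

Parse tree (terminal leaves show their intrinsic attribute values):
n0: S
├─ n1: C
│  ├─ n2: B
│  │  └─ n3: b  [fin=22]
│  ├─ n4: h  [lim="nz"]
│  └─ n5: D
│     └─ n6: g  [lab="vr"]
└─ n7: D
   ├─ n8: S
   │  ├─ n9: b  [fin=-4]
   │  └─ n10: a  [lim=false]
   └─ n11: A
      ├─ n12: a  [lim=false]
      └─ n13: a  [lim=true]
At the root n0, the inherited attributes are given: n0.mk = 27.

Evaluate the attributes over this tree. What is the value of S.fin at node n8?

0

1. n0.mk = 27  [given at root]
2. n1.lim = 22  [S.mk * 3 - 59]
3. n1.cnt = "uw"  ["uw"]
4. n2.off = true  [C.lim > 21]
5. n3.fin = 22  [terminal]
6. n2.lim = false  [b.fin > 22]
7. n2.val = 9  [b.fin - 13]
8. n2.sig = "mp"  ["mp"]
9. n4.lim = "nz"  [terminal]
10. n5.lab = 16  [B.val * 3 - 11]
11. n5.mk = false  [B.lim == true]
12. n6.lab = "vr"  [terminal]
13. n5.sig = true  [D.lab > 15]
14. n5.ok = false  [D.mk == true]
15. n1.sig = 21  [B.val * -1 + 30]
16. n7.lab = 24  [S.mk - 3]
17. n7.mk = true  [S.mk == 27]
18. n8.mk = -4  [D.lab - 28]
19. n9.fin = -4  [terminal]
20. n10.lim = false  [terminal]
21. n8.env = -4  [b.fin + S.mk + 4]
22. n8.tag = "qy"  ["qy"]
23. n8.fin = 0  [S.mk + 4]
24. n11.val = "pqy"  ["p" ++ S.tag]
25. n12.lim = false  [terminal]
26. n13.lim = true  [terminal]
27. n11.lab = 16  [len(A.val) + 13]
28. n7.sig = false  [A.lab > 16]
29. n7.ok = false  [D.mk == false]
30. n0.env = -5  [C.sig - 26]
31. n0.tag = "wp"  ["wp"]
32. n0.fin = 30  [S.mk + 3]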